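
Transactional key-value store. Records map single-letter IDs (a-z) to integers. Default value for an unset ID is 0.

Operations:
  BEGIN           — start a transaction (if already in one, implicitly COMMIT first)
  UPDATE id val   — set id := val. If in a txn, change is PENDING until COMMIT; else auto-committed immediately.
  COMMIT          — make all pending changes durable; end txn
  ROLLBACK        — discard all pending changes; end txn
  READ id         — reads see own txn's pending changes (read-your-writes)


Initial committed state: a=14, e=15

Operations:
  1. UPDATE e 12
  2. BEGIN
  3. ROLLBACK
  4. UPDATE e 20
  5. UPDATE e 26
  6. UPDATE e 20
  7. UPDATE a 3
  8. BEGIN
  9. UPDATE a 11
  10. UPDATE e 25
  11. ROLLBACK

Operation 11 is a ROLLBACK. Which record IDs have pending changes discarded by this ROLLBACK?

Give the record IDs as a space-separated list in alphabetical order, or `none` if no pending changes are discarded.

Initial committed: {a=14, e=15}
Op 1: UPDATE e=12 (auto-commit; committed e=12)
Op 2: BEGIN: in_txn=True, pending={}
Op 3: ROLLBACK: discarded pending []; in_txn=False
Op 4: UPDATE e=20 (auto-commit; committed e=20)
Op 5: UPDATE e=26 (auto-commit; committed e=26)
Op 6: UPDATE e=20 (auto-commit; committed e=20)
Op 7: UPDATE a=3 (auto-commit; committed a=3)
Op 8: BEGIN: in_txn=True, pending={}
Op 9: UPDATE a=11 (pending; pending now {a=11})
Op 10: UPDATE e=25 (pending; pending now {a=11, e=25})
Op 11: ROLLBACK: discarded pending ['a', 'e']; in_txn=False
ROLLBACK at op 11 discards: ['a', 'e']

Answer: a e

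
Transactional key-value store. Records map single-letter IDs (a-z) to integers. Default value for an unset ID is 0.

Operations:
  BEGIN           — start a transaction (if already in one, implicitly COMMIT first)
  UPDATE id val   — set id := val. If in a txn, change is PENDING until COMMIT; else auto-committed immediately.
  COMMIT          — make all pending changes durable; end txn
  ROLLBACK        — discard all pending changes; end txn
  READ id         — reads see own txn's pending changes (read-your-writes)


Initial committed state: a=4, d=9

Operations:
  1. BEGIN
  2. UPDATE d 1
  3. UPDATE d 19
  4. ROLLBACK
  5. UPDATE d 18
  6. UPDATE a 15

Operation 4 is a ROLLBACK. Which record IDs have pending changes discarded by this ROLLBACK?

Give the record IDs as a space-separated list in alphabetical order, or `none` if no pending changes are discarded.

Answer: d

Derivation:
Initial committed: {a=4, d=9}
Op 1: BEGIN: in_txn=True, pending={}
Op 2: UPDATE d=1 (pending; pending now {d=1})
Op 3: UPDATE d=19 (pending; pending now {d=19})
Op 4: ROLLBACK: discarded pending ['d']; in_txn=False
Op 5: UPDATE d=18 (auto-commit; committed d=18)
Op 6: UPDATE a=15 (auto-commit; committed a=15)
ROLLBACK at op 4 discards: ['d']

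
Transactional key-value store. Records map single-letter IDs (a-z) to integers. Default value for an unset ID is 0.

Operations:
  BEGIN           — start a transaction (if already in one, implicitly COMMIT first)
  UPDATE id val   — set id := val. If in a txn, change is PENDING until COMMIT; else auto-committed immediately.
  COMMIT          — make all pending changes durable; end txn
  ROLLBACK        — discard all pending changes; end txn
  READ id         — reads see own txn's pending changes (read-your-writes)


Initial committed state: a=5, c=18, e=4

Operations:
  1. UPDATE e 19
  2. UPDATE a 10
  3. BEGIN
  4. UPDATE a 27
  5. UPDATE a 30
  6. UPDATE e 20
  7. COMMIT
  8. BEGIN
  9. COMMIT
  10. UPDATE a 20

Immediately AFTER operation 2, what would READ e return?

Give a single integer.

Initial committed: {a=5, c=18, e=4}
Op 1: UPDATE e=19 (auto-commit; committed e=19)
Op 2: UPDATE a=10 (auto-commit; committed a=10)
After op 2: visible(e) = 19 (pending={}, committed={a=10, c=18, e=19})

Answer: 19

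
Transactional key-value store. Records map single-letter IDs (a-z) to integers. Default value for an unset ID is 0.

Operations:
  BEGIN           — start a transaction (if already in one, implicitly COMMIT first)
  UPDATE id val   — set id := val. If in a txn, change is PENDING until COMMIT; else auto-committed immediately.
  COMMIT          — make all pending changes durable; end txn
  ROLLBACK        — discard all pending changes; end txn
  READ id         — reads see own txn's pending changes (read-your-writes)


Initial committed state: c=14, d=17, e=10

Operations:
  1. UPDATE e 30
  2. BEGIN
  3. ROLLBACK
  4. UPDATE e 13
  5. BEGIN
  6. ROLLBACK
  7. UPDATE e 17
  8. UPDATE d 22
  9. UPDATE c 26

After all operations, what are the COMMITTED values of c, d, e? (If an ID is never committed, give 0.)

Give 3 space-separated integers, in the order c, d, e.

Answer: 26 22 17

Derivation:
Initial committed: {c=14, d=17, e=10}
Op 1: UPDATE e=30 (auto-commit; committed e=30)
Op 2: BEGIN: in_txn=True, pending={}
Op 3: ROLLBACK: discarded pending []; in_txn=False
Op 4: UPDATE e=13 (auto-commit; committed e=13)
Op 5: BEGIN: in_txn=True, pending={}
Op 6: ROLLBACK: discarded pending []; in_txn=False
Op 7: UPDATE e=17 (auto-commit; committed e=17)
Op 8: UPDATE d=22 (auto-commit; committed d=22)
Op 9: UPDATE c=26 (auto-commit; committed c=26)
Final committed: {c=26, d=22, e=17}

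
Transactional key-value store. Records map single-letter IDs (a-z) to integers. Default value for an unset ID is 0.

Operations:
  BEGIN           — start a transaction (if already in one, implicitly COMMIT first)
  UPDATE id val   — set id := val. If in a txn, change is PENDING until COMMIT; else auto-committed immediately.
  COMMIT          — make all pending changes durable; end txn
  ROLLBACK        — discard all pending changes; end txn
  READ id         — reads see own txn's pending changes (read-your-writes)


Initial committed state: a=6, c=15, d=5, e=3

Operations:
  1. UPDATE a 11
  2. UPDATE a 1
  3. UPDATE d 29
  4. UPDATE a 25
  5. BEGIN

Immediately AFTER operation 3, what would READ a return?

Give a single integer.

Answer: 1

Derivation:
Initial committed: {a=6, c=15, d=5, e=3}
Op 1: UPDATE a=11 (auto-commit; committed a=11)
Op 2: UPDATE a=1 (auto-commit; committed a=1)
Op 3: UPDATE d=29 (auto-commit; committed d=29)
After op 3: visible(a) = 1 (pending={}, committed={a=1, c=15, d=29, e=3})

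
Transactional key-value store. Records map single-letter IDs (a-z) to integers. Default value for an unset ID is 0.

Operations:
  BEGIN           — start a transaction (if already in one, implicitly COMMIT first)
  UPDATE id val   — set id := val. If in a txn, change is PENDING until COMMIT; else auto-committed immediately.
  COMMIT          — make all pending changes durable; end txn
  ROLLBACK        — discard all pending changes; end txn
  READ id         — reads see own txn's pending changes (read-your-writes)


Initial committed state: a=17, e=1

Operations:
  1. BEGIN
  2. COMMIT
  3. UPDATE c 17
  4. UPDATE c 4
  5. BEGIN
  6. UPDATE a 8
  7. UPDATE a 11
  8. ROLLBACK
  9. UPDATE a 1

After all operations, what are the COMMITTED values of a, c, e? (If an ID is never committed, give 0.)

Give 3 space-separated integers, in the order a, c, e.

Answer: 1 4 1

Derivation:
Initial committed: {a=17, e=1}
Op 1: BEGIN: in_txn=True, pending={}
Op 2: COMMIT: merged [] into committed; committed now {a=17, e=1}
Op 3: UPDATE c=17 (auto-commit; committed c=17)
Op 4: UPDATE c=4 (auto-commit; committed c=4)
Op 5: BEGIN: in_txn=True, pending={}
Op 6: UPDATE a=8 (pending; pending now {a=8})
Op 7: UPDATE a=11 (pending; pending now {a=11})
Op 8: ROLLBACK: discarded pending ['a']; in_txn=False
Op 9: UPDATE a=1 (auto-commit; committed a=1)
Final committed: {a=1, c=4, e=1}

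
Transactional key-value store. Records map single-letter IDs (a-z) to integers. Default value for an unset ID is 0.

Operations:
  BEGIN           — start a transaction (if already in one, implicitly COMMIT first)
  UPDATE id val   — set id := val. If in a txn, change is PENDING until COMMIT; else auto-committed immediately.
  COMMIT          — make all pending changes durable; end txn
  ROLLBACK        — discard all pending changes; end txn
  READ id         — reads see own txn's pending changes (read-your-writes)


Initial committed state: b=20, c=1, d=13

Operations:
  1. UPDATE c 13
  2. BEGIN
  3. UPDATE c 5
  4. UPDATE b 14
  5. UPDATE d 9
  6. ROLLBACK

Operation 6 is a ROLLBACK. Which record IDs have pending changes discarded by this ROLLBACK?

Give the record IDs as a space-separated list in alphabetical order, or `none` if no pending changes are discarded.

Answer: b c d

Derivation:
Initial committed: {b=20, c=1, d=13}
Op 1: UPDATE c=13 (auto-commit; committed c=13)
Op 2: BEGIN: in_txn=True, pending={}
Op 3: UPDATE c=5 (pending; pending now {c=5})
Op 4: UPDATE b=14 (pending; pending now {b=14, c=5})
Op 5: UPDATE d=9 (pending; pending now {b=14, c=5, d=9})
Op 6: ROLLBACK: discarded pending ['b', 'c', 'd']; in_txn=False
ROLLBACK at op 6 discards: ['b', 'c', 'd']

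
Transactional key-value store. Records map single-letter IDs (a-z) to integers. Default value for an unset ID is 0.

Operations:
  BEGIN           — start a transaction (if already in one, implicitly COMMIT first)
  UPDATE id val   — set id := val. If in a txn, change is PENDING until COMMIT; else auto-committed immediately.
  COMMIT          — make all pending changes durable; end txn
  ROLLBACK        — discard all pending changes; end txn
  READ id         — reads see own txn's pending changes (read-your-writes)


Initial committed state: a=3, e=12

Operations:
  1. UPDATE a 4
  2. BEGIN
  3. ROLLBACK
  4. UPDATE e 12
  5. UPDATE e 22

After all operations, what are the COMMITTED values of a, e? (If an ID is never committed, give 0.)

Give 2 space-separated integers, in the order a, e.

Initial committed: {a=3, e=12}
Op 1: UPDATE a=4 (auto-commit; committed a=4)
Op 2: BEGIN: in_txn=True, pending={}
Op 3: ROLLBACK: discarded pending []; in_txn=False
Op 4: UPDATE e=12 (auto-commit; committed e=12)
Op 5: UPDATE e=22 (auto-commit; committed e=22)
Final committed: {a=4, e=22}

Answer: 4 22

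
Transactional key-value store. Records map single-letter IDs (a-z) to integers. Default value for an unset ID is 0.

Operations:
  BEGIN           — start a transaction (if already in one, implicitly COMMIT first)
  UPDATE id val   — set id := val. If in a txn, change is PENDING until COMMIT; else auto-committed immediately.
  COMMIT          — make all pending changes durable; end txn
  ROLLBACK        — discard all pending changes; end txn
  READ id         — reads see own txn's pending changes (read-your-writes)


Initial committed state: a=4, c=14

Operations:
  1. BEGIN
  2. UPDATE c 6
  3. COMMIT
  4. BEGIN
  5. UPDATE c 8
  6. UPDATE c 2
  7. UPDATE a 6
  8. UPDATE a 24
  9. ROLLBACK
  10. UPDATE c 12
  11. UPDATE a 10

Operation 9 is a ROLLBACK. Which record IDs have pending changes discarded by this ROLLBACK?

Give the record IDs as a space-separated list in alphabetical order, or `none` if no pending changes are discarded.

Initial committed: {a=4, c=14}
Op 1: BEGIN: in_txn=True, pending={}
Op 2: UPDATE c=6 (pending; pending now {c=6})
Op 3: COMMIT: merged ['c'] into committed; committed now {a=4, c=6}
Op 4: BEGIN: in_txn=True, pending={}
Op 5: UPDATE c=8 (pending; pending now {c=8})
Op 6: UPDATE c=2 (pending; pending now {c=2})
Op 7: UPDATE a=6 (pending; pending now {a=6, c=2})
Op 8: UPDATE a=24 (pending; pending now {a=24, c=2})
Op 9: ROLLBACK: discarded pending ['a', 'c']; in_txn=False
Op 10: UPDATE c=12 (auto-commit; committed c=12)
Op 11: UPDATE a=10 (auto-commit; committed a=10)
ROLLBACK at op 9 discards: ['a', 'c']

Answer: a c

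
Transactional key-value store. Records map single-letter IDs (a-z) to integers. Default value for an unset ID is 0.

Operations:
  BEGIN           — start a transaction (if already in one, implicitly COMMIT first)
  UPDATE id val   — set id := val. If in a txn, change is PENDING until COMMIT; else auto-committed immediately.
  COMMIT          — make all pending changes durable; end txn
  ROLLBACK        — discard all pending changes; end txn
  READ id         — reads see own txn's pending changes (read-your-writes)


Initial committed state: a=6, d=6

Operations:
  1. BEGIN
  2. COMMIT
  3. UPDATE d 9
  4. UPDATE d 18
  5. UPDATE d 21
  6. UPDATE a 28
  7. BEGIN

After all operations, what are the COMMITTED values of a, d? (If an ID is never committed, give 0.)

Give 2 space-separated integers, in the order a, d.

Initial committed: {a=6, d=6}
Op 1: BEGIN: in_txn=True, pending={}
Op 2: COMMIT: merged [] into committed; committed now {a=6, d=6}
Op 3: UPDATE d=9 (auto-commit; committed d=9)
Op 4: UPDATE d=18 (auto-commit; committed d=18)
Op 5: UPDATE d=21 (auto-commit; committed d=21)
Op 6: UPDATE a=28 (auto-commit; committed a=28)
Op 7: BEGIN: in_txn=True, pending={}
Final committed: {a=28, d=21}

Answer: 28 21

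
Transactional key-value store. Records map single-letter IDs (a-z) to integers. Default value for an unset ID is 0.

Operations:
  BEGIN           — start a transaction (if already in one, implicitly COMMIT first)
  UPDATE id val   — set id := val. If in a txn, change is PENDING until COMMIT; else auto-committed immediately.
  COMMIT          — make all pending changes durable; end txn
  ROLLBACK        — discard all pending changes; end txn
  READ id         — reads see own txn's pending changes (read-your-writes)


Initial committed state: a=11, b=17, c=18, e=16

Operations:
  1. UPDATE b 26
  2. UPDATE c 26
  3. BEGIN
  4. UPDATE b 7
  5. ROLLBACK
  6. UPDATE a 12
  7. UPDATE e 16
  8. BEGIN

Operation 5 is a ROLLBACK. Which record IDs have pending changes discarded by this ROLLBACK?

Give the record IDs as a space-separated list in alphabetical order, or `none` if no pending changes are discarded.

Initial committed: {a=11, b=17, c=18, e=16}
Op 1: UPDATE b=26 (auto-commit; committed b=26)
Op 2: UPDATE c=26 (auto-commit; committed c=26)
Op 3: BEGIN: in_txn=True, pending={}
Op 4: UPDATE b=7 (pending; pending now {b=7})
Op 5: ROLLBACK: discarded pending ['b']; in_txn=False
Op 6: UPDATE a=12 (auto-commit; committed a=12)
Op 7: UPDATE e=16 (auto-commit; committed e=16)
Op 8: BEGIN: in_txn=True, pending={}
ROLLBACK at op 5 discards: ['b']

Answer: b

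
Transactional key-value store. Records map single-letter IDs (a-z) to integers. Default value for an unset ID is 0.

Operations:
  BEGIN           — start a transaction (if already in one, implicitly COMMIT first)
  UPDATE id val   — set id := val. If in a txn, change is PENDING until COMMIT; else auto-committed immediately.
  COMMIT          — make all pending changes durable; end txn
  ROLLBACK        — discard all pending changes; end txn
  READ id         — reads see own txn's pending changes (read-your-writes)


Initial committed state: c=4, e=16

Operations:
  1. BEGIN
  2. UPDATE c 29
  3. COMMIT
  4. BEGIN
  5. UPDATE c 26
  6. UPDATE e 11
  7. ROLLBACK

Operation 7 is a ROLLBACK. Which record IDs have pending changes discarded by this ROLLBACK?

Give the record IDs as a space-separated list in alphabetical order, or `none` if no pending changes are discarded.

Answer: c e

Derivation:
Initial committed: {c=4, e=16}
Op 1: BEGIN: in_txn=True, pending={}
Op 2: UPDATE c=29 (pending; pending now {c=29})
Op 3: COMMIT: merged ['c'] into committed; committed now {c=29, e=16}
Op 4: BEGIN: in_txn=True, pending={}
Op 5: UPDATE c=26 (pending; pending now {c=26})
Op 6: UPDATE e=11 (pending; pending now {c=26, e=11})
Op 7: ROLLBACK: discarded pending ['c', 'e']; in_txn=False
ROLLBACK at op 7 discards: ['c', 'e']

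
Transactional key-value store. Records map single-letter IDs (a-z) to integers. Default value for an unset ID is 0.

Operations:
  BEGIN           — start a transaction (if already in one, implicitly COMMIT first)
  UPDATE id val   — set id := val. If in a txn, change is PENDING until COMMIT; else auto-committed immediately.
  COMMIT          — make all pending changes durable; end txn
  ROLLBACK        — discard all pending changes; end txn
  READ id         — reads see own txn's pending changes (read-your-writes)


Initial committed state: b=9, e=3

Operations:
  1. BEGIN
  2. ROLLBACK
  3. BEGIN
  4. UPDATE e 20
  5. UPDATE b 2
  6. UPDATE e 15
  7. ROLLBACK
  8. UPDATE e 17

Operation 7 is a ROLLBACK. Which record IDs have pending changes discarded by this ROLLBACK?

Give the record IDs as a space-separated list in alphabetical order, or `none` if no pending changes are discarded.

Answer: b e

Derivation:
Initial committed: {b=9, e=3}
Op 1: BEGIN: in_txn=True, pending={}
Op 2: ROLLBACK: discarded pending []; in_txn=False
Op 3: BEGIN: in_txn=True, pending={}
Op 4: UPDATE e=20 (pending; pending now {e=20})
Op 5: UPDATE b=2 (pending; pending now {b=2, e=20})
Op 6: UPDATE e=15 (pending; pending now {b=2, e=15})
Op 7: ROLLBACK: discarded pending ['b', 'e']; in_txn=False
Op 8: UPDATE e=17 (auto-commit; committed e=17)
ROLLBACK at op 7 discards: ['b', 'e']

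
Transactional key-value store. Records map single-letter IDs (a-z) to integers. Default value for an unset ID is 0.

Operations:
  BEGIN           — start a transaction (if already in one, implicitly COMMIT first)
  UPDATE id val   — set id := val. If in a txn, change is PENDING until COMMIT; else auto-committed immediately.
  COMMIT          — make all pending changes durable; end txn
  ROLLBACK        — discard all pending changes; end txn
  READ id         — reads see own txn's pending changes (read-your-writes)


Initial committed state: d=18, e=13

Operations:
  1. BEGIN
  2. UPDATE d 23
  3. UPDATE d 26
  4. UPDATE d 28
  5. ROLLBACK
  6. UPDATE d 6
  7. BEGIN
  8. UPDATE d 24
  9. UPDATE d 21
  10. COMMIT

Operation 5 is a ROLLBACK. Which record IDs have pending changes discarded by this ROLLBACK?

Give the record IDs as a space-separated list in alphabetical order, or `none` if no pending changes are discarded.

Initial committed: {d=18, e=13}
Op 1: BEGIN: in_txn=True, pending={}
Op 2: UPDATE d=23 (pending; pending now {d=23})
Op 3: UPDATE d=26 (pending; pending now {d=26})
Op 4: UPDATE d=28 (pending; pending now {d=28})
Op 5: ROLLBACK: discarded pending ['d']; in_txn=False
Op 6: UPDATE d=6 (auto-commit; committed d=6)
Op 7: BEGIN: in_txn=True, pending={}
Op 8: UPDATE d=24 (pending; pending now {d=24})
Op 9: UPDATE d=21 (pending; pending now {d=21})
Op 10: COMMIT: merged ['d'] into committed; committed now {d=21, e=13}
ROLLBACK at op 5 discards: ['d']

Answer: d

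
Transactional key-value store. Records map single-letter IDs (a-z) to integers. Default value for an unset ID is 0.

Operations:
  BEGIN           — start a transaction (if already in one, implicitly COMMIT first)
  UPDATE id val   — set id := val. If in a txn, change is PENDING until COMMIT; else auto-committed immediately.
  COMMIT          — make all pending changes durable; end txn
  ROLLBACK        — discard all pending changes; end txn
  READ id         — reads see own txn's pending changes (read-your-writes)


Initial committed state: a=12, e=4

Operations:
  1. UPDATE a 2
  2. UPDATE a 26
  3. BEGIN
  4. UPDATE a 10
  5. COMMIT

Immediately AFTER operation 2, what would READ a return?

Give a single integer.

Initial committed: {a=12, e=4}
Op 1: UPDATE a=2 (auto-commit; committed a=2)
Op 2: UPDATE a=26 (auto-commit; committed a=26)
After op 2: visible(a) = 26 (pending={}, committed={a=26, e=4})

Answer: 26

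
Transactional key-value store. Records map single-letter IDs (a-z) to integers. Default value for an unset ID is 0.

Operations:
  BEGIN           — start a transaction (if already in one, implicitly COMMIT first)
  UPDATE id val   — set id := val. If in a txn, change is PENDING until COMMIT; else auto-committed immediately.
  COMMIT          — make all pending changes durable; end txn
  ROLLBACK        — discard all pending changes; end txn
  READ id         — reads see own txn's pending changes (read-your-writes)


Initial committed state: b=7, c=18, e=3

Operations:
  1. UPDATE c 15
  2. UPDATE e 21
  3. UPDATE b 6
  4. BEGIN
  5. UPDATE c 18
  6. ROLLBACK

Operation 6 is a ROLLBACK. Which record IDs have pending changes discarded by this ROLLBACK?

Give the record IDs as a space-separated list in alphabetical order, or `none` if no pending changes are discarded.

Answer: c

Derivation:
Initial committed: {b=7, c=18, e=3}
Op 1: UPDATE c=15 (auto-commit; committed c=15)
Op 2: UPDATE e=21 (auto-commit; committed e=21)
Op 3: UPDATE b=6 (auto-commit; committed b=6)
Op 4: BEGIN: in_txn=True, pending={}
Op 5: UPDATE c=18 (pending; pending now {c=18})
Op 6: ROLLBACK: discarded pending ['c']; in_txn=False
ROLLBACK at op 6 discards: ['c']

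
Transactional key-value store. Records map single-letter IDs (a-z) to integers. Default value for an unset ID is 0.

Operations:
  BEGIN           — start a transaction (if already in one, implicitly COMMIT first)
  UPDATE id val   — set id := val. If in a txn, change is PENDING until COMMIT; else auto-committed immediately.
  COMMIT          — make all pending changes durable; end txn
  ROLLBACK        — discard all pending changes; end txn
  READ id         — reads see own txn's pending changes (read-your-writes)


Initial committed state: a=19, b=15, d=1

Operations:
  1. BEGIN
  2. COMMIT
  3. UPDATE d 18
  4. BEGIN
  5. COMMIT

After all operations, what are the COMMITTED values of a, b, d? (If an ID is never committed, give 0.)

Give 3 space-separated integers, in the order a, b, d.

Initial committed: {a=19, b=15, d=1}
Op 1: BEGIN: in_txn=True, pending={}
Op 2: COMMIT: merged [] into committed; committed now {a=19, b=15, d=1}
Op 3: UPDATE d=18 (auto-commit; committed d=18)
Op 4: BEGIN: in_txn=True, pending={}
Op 5: COMMIT: merged [] into committed; committed now {a=19, b=15, d=18}
Final committed: {a=19, b=15, d=18}

Answer: 19 15 18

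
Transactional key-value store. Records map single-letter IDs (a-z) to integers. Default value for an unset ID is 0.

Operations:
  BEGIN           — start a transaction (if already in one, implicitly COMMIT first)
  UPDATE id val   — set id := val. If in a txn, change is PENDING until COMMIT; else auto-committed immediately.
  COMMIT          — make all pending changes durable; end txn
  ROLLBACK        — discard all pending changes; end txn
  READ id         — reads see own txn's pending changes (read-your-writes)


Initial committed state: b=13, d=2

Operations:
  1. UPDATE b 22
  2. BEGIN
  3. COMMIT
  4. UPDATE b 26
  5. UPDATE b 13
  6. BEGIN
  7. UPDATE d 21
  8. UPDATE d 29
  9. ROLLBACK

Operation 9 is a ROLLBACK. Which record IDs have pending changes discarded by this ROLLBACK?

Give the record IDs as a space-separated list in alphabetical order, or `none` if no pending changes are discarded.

Answer: d

Derivation:
Initial committed: {b=13, d=2}
Op 1: UPDATE b=22 (auto-commit; committed b=22)
Op 2: BEGIN: in_txn=True, pending={}
Op 3: COMMIT: merged [] into committed; committed now {b=22, d=2}
Op 4: UPDATE b=26 (auto-commit; committed b=26)
Op 5: UPDATE b=13 (auto-commit; committed b=13)
Op 6: BEGIN: in_txn=True, pending={}
Op 7: UPDATE d=21 (pending; pending now {d=21})
Op 8: UPDATE d=29 (pending; pending now {d=29})
Op 9: ROLLBACK: discarded pending ['d']; in_txn=False
ROLLBACK at op 9 discards: ['d']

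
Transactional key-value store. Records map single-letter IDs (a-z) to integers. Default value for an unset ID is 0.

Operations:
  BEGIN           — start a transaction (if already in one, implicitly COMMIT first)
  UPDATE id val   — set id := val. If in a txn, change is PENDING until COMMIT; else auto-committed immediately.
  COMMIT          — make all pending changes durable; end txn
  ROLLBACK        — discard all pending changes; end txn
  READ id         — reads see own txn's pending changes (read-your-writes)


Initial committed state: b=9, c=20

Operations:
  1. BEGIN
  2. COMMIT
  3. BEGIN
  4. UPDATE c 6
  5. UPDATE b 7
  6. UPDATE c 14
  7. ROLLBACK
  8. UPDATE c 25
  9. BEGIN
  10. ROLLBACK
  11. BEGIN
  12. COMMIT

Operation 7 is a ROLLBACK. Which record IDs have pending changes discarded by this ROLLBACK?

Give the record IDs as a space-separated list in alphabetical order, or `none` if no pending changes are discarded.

Initial committed: {b=9, c=20}
Op 1: BEGIN: in_txn=True, pending={}
Op 2: COMMIT: merged [] into committed; committed now {b=9, c=20}
Op 3: BEGIN: in_txn=True, pending={}
Op 4: UPDATE c=6 (pending; pending now {c=6})
Op 5: UPDATE b=7 (pending; pending now {b=7, c=6})
Op 6: UPDATE c=14 (pending; pending now {b=7, c=14})
Op 7: ROLLBACK: discarded pending ['b', 'c']; in_txn=False
Op 8: UPDATE c=25 (auto-commit; committed c=25)
Op 9: BEGIN: in_txn=True, pending={}
Op 10: ROLLBACK: discarded pending []; in_txn=False
Op 11: BEGIN: in_txn=True, pending={}
Op 12: COMMIT: merged [] into committed; committed now {b=9, c=25}
ROLLBACK at op 7 discards: ['b', 'c']

Answer: b c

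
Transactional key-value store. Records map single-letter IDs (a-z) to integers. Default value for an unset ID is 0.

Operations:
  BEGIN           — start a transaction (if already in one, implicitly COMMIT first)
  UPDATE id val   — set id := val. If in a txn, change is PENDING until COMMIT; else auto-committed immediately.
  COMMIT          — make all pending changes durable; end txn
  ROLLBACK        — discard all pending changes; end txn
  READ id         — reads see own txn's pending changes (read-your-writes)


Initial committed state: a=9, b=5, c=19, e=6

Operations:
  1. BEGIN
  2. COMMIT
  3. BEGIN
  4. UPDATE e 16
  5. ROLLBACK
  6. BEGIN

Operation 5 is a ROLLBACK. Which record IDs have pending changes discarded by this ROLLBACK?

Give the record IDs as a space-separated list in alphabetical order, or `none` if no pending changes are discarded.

Initial committed: {a=9, b=5, c=19, e=6}
Op 1: BEGIN: in_txn=True, pending={}
Op 2: COMMIT: merged [] into committed; committed now {a=9, b=5, c=19, e=6}
Op 3: BEGIN: in_txn=True, pending={}
Op 4: UPDATE e=16 (pending; pending now {e=16})
Op 5: ROLLBACK: discarded pending ['e']; in_txn=False
Op 6: BEGIN: in_txn=True, pending={}
ROLLBACK at op 5 discards: ['e']

Answer: e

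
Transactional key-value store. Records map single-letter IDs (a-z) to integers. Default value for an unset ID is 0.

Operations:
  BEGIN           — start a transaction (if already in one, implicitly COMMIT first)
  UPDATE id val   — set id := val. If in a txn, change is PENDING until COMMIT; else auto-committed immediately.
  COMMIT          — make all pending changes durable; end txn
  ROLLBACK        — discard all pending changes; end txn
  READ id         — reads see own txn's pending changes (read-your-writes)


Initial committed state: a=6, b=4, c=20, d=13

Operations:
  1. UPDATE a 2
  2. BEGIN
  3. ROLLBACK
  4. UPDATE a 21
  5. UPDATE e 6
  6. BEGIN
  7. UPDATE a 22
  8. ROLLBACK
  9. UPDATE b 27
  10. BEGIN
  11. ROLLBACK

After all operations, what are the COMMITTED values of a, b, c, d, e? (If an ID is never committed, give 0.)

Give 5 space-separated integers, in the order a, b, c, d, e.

Answer: 21 27 20 13 6

Derivation:
Initial committed: {a=6, b=4, c=20, d=13}
Op 1: UPDATE a=2 (auto-commit; committed a=2)
Op 2: BEGIN: in_txn=True, pending={}
Op 3: ROLLBACK: discarded pending []; in_txn=False
Op 4: UPDATE a=21 (auto-commit; committed a=21)
Op 5: UPDATE e=6 (auto-commit; committed e=6)
Op 6: BEGIN: in_txn=True, pending={}
Op 7: UPDATE a=22 (pending; pending now {a=22})
Op 8: ROLLBACK: discarded pending ['a']; in_txn=False
Op 9: UPDATE b=27 (auto-commit; committed b=27)
Op 10: BEGIN: in_txn=True, pending={}
Op 11: ROLLBACK: discarded pending []; in_txn=False
Final committed: {a=21, b=27, c=20, d=13, e=6}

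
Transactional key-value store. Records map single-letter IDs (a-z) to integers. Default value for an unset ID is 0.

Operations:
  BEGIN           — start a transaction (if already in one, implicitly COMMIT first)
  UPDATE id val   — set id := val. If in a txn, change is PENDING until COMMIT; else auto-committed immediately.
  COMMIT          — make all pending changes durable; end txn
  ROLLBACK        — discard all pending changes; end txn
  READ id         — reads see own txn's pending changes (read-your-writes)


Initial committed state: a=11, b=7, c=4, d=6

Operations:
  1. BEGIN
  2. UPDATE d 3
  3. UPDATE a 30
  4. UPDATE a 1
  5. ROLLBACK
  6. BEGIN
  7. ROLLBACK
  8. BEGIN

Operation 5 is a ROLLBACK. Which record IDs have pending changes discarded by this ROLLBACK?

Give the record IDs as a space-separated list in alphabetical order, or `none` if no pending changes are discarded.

Answer: a d

Derivation:
Initial committed: {a=11, b=7, c=4, d=6}
Op 1: BEGIN: in_txn=True, pending={}
Op 2: UPDATE d=3 (pending; pending now {d=3})
Op 3: UPDATE a=30 (pending; pending now {a=30, d=3})
Op 4: UPDATE a=1 (pending; pending now {a=1, d=3})
Op 5: ROLLBACK: discarded pending ['a', 'd']; in_txn=False
Op 6: BEGIN: in_txn=True, pending={}
Op 7: ROLLBACK: discarded pending []; in_txn=False
Op 8: BEGIN: in_txn=True, pending={}
ROLLBACK at op 5 discards: ['a', 'd']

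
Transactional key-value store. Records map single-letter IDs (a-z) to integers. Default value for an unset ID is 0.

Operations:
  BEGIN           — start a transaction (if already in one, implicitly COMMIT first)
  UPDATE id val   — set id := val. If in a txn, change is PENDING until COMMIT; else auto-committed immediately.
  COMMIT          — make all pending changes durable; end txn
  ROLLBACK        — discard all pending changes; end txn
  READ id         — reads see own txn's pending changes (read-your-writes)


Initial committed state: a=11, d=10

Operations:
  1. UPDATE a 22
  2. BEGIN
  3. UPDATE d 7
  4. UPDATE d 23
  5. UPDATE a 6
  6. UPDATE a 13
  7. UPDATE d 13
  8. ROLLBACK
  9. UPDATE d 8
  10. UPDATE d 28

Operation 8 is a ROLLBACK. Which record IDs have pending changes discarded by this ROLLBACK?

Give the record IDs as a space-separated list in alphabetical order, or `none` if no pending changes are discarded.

Initial committed: {a=11, d=10}
Op 1: UPDATE a=22 (auto-commit; committed a=22)
Op 2: BEGIN: in_txn=True, pending={}
Op 3: UPDATE d=7 (pending; pending now {d=7})
Op 4: UPDATE d=23 (pending; pending now {d=23})
Op 5: UPDATE a=6 (pending; pending now {a=6, d=23})
Op 6: UPDATE a=13 (pending; pending now {a=13, d=23})
Op 7: UPDATE d=13 (pending; pending now {a=13, d=13})
Op 8: ROLLBACK: discarded pending ['a', 'd']; in_txn=False
Op 9: UPDATE d=8 (auto-commit; committed d=8)
Op 10: UPDATE d=28 (auto-commit; committed d=28)
ROLLBACK at op 8 discards: ['a', 'd']

Answer: a d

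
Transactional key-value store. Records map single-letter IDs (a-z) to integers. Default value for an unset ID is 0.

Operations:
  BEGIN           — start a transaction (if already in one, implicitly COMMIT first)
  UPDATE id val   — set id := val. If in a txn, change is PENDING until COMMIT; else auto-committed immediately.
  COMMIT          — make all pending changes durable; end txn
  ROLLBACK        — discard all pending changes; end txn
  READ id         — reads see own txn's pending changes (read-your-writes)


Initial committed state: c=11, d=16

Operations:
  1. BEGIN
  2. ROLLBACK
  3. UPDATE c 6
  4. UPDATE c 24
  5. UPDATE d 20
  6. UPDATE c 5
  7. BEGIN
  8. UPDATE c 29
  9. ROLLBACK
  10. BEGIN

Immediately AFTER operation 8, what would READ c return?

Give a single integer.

Answer: 29

Derivation:
Initial committed: {c=11, d=16}
Op 1: BEGIN: in_txn=True, pending={}
Op 2: ROLLBACK: discarded pending []; in_txn=False
Op 3: UPDATE c=6 (auto-commit; committed c=6)
Op 4: UPDATE c=24 (auto-commit; committed c=24)
Op 5: UPDATE d=20 (auto-commit; committed d=20)
Op 6: UPDATE c=5 (auto-commit; committed c=5)
Op 7: BEGIN: in_txn=True, pending={}
Op 8: UPDATE c=29 (pending; pending now {c=29})
After op 8: visible(c) = 29 (pending={c=29}, committed={c=5, d=20})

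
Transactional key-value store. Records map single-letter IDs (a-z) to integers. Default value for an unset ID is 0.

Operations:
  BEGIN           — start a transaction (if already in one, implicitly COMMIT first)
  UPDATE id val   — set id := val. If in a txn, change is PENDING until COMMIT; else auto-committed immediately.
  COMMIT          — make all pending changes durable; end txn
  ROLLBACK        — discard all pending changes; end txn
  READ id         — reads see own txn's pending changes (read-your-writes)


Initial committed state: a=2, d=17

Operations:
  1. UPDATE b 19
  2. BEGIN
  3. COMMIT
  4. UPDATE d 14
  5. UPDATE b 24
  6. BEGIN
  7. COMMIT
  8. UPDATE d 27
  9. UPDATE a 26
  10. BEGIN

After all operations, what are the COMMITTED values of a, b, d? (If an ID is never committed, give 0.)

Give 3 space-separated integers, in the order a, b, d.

Answer: 26 24 27

Derivation:
Initial committed: {a=2, d=17}
Op 1: UPDATE b=19 (auto-commit; committed b=19)
Op 2: BEGIN: in_txn=True, pending={}
Op 3: COMMIT: merged [] into committed; committed now {a=2, b=19, d=17}
Op 4: UPDATE d=14 (auto-commit; committed d=14)
Op 5: UPDATE b=24 (auto-commit; committed b=24)
Op 6: BEGIN: in_txn=True, pending={}
Op 7: COMMIT: merged [] into committed; committed now {a=2, b=24, d=14}
Op 8: UPDATE d=27 (auto-commit; committed d=27)
Op 9: UPDATE a=26 (auto-commit; committed a=26)
Op 10: BEGIN: in_txn=True, pending={}
Final committed: {a=26, b=24, d=27}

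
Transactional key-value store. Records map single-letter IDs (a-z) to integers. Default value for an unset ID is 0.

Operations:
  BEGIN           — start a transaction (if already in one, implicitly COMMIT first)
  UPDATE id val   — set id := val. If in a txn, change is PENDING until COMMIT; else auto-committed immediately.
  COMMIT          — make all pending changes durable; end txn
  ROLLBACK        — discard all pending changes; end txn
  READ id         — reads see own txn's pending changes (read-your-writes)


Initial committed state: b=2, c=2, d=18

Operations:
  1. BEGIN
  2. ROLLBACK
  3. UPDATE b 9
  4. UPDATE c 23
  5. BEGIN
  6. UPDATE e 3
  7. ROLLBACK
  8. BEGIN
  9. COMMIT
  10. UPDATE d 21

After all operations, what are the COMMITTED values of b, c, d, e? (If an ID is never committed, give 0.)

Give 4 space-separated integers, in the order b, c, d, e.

Initial committed: {b=2, c=2, d=18}
Op 1: BEGIN: in_txn=True, pending={}
Op 2: ROLLBACK: discarded pending []; in_txn=False
Op 3: UPDATE b=9 (auto-commit; committed b=9)
Op 4: UPDATE c=23 (auto-commit; committed c=23)
Op 5: BEGIN: in_txn=True, pending={}
Op 6: UPDATE e=3 (pending; pending now {e=3})
Op 7: ROLLBACK: discarded pending ['e']; in_txn=False
Op 8: BEGIN: in_txn=True, pending={}
Op 9: COMMIT: merged [] into committed; committed now {b=9, c=23, d=18}
Op 10: UPDATE d=21 (auto-commit; committed d=21)
Final committed: {b=9, c=23, d=21}

Answer: 9 23 21 0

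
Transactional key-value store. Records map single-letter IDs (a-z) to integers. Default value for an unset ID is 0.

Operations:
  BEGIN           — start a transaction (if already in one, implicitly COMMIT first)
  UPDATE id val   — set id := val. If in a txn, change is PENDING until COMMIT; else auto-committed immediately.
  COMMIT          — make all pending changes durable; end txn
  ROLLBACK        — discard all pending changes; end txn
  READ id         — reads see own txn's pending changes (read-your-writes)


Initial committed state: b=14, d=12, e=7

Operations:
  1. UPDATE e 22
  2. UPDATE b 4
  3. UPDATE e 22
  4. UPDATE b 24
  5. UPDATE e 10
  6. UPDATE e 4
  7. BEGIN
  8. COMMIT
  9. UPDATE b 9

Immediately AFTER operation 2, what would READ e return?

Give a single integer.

Initial committed: {b=14, d=12, e=7}
Op 1: UPDATE e=22 (auto-commit; committed e=22)
Op 2: UPDATE b=4 (auto-commit; committed b=4)
After op 2: visible(e) = 22 (pending={}, committed={b=4, d=12, e=22})

Answer: 22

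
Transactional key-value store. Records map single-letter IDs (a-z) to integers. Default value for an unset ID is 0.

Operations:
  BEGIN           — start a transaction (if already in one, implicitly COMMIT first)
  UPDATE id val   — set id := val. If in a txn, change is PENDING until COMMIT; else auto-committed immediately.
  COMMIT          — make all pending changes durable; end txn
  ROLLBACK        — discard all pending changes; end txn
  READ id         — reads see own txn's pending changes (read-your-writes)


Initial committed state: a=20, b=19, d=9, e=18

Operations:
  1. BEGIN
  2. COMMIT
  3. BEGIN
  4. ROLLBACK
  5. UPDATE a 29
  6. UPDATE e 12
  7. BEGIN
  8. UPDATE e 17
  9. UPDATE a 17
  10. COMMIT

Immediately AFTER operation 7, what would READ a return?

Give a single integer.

Answer: 29

Derivation:
Initial committed: {a=20, b=19, d=9, e=18}
Op 1: BEGIN: in_txn=True, pending={}
Op 2: COMMIT: merged [] into committed; committed now {a=20, b=19, d=9, e=18}
Op 3: BEGIN: in_txn=True, pending={}
Op 4: ROLLBACK: discarded pending []; in_txn=False
Op 5: UPDATE a=29 (auto-commit; committed a=29)
Op 6: UPDATE e=12 (auto-commit; committed e=12)
Op 7: BEGIN: in_txn=True, pending={}
After op 7: visible(a) = 29 (pending={}, committed={a=29, b=19, d=9, e=12})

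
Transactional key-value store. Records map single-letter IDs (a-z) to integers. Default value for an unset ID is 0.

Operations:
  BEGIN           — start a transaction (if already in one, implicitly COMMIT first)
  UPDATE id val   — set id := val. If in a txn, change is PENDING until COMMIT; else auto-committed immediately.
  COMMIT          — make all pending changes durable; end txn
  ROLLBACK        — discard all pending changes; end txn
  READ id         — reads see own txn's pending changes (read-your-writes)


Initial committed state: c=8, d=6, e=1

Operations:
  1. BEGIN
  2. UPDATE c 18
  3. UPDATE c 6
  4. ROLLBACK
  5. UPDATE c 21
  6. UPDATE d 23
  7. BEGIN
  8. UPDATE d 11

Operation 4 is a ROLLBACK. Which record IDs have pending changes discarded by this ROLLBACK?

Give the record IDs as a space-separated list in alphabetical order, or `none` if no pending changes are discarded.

Answer: c

Derivation:
Initial committed: {c=8, d=6, e=1}
Op 1: BEGIN: in_txn=True, pending={}
Op 2: UPDATE c=18 (pending; pending now {c=18})
Op 3: UPDATE c=6 (pending; pending now {c=6})
Op 4: ROLLBACK: discarded pending ['c']; in_txn=False
Op 5: UPDATE c=21 (auto-commit; committed c=21)
Op 6: UPDATE d=23 (auto-commit; committed d=23)
Op 7: BEGIN: in_txn=True, pending={}
Op 8: UPDATE d=11 (pending; pending now {d=11})
ROLLBACK at op 4 discards: ['c']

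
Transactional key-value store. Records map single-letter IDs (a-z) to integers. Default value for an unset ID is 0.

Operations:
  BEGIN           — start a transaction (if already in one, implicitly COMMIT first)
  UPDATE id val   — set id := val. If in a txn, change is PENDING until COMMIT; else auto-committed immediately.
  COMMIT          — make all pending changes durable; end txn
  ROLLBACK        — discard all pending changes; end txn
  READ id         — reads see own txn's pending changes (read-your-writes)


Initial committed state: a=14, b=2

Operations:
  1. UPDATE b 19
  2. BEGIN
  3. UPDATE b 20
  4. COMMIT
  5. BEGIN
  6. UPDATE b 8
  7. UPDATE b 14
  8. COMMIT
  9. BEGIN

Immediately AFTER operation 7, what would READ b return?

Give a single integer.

Answer: 14

Derivation:
Initial committed: {a=14, b=2}
Op 1: UPDATE b=19 (auto-commit; committed b=19)
Op 2: BEGIN: in_txn=True, pending={}
Op 3: UPDATE b=20 (pending; pending now {b=20})
Op 4: COMMIT: merged ['b'] into committed; committed now {a=14, b=20}
Op 5: BEGIN: in_txn=True, pending={}
Op 6: UPDATE b=8 (pending; pending now {b=8})
Op 7: UPDATE b=14 (pending; pending now {b=14})
After op 7: visible(b) = 14 (pending={b=14}, committed={a=14, b=20})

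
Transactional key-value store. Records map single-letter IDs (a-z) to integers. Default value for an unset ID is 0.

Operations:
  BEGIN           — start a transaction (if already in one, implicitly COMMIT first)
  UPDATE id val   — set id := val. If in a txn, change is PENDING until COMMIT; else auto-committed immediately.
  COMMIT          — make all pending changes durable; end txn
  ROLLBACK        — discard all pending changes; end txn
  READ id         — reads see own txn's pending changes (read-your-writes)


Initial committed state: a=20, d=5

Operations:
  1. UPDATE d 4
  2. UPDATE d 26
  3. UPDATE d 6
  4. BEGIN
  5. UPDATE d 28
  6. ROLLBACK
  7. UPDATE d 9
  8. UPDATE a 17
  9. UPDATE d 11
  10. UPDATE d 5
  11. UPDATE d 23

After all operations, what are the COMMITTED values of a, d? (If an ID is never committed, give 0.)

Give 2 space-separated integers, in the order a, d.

Answer: 17 23

Derivation:
Initial committed: {a=20, d=5}
Op 1: UPDATE d=4 (auto-commit; committed d=4)
Op 2: UPDATE d=26 (auto-commit; committed d=26)
Op 3: UPDATE d=6 (auto-commit; committed d=6)
Op 4: BEGIN: in_txn=True, pending={}
Op 5: UPDATE d=28 (pending; pending now {d=28})
Op 6: ROLLBACK: discarded pending ['d']; in_txn=False
Op 7: UPDATE d=9 (auto-commit; committed d=9)
Op 8: UPDATE a=17 (auto-commit; committed a=17)
Op 9: UPDATE d=11 (auto-commit; committed d=11)
Op 10: UPDATE d=5 (auto-commit; committed d=5)
Op 11: UPDATE d=23 (auto-commit; committed d=23)
Final committed: {a=17, d=23}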